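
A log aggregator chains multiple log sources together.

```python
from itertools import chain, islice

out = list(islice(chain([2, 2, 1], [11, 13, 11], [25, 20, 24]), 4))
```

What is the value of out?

Step 1: chain([2, 2, 1], [11, 13, 11], [25, 20, 24]) = [2, 2, 1, 11, 13, 11, 25, 20, 24].
Step 2: islice takes first 4 elements: [2, 2, 1, 11].
Therefore out = [2, 2, 1, 11].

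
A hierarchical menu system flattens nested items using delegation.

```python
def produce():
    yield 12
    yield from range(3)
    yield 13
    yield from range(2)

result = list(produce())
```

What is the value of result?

Step 1: Trace yields in order:
  yield 12
  yield 0
  yield 1
  yield 2
  yield 13
  yield 0
  yield 1
Therefore result = [12, 0, 1, 2, 13, 0, 1].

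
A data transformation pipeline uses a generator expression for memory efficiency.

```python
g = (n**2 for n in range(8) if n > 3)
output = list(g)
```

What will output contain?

Step 1: For range(8), keep n > 3, then square:
  n=0: 0 <= 3, excluded
  n=1: 1 <= 3, excluded
  n=2: 2 <= 3, excluded
  n=3: 3 <= 3, excluded
  n=4: 4 > 3, yield 4**2 = 16
  n=5: 5 > 3, yield 5**2 = 25
  n=6: 6 > 3, yield 6**2 = 36
  n=7: 7 > 3, yield 7**2 = 49
Therefore output = [16, 25, 36, 49].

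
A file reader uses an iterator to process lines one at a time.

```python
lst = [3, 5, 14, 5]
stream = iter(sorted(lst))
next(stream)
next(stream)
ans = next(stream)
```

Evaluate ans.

Step 1: sorted([3, 5, 14, 5]) = [3, 5, 5, 14].
Step 2: Create iterator and skip 2 elements.
Step 3: next() returns 5.
Therefore ans = 5.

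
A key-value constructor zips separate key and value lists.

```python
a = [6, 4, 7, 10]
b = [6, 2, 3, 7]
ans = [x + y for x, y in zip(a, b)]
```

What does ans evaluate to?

Step 1: Add corresponding elements:
  6 + 6 = 12
  4 + 2 = 6
  7 + 3 = 10
  10 + 7 = 17
Therefore ans = [12, 6, 10, 17].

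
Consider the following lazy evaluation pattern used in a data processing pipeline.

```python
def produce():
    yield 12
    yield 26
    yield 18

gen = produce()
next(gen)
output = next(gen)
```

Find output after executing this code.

Step 1: produce() creates a generator.
Step 2: next(gen) yields 12 (consumed and discarded).
Step 3: next(gen) yields 26, assigned to output.
Therefore output = 26.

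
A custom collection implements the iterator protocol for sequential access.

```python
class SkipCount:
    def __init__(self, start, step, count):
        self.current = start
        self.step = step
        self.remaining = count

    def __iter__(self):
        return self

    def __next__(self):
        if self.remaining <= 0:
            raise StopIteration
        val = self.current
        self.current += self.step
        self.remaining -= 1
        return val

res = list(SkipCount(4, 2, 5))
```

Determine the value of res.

Step 1: SkipCount starts at 4, increments by 2, for 5 steps:
  Yield 4, then current += 2
  Yield 6, then current += 2
  Yield 8, then current += 2
  Yield 10, then current += 2
  Yield 12, then current += 2
Therefore res = [4, 6, 8, 10, 12].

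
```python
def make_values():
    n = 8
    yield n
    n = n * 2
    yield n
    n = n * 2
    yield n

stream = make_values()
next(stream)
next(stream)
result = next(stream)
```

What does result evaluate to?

Step 1: Trace through generator execution:
  Yield 1: n starts at 8, yield 8
  Yield 2: n = 8 * 2 = 16, yield 16
  Yield 3: n = 16 * 2 = 32, yield 32
Step 2: First next() gets 8, second next() gets the second value, third next() yields 32.
Therefore result = 32.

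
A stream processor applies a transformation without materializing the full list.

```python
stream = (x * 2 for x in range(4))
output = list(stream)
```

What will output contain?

Step 1: For each x in range(4), compute x*2:
  x=0: 0*2 = 0
  x=1: 1*2 = 2
  x=2: 2*2 = 4
  x=3: 3*2 = 6
Therefore output = [0, 2, 4, 6].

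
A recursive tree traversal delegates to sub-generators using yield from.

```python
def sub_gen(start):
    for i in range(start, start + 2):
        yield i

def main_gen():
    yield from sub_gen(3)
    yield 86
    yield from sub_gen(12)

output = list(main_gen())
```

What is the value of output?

Step 1: main_gen() delegates to sub_gen(3):
  yield 3
  yield 4
Step 2: yield 86
Step 3: Delegates to sub_gen(12):
  yield 12
  yield 13
Therefore output = [3, 4, 86, 12, 13].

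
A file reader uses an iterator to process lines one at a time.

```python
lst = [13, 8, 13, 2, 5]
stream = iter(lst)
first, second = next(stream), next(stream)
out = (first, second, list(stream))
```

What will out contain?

Step 1: Create iterator over [13, 8, 13, 2, 5].
Step 2: first = 13, second = 8.
Step 3: Remaining elements: [13, 2, 5].
Therefore out = (13, 8, [13, 2, 5]).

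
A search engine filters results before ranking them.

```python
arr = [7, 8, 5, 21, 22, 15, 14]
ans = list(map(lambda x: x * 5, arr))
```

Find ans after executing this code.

Step 1: Apply lambda x: x * 5 to each element:
  7 -> 35
  8 -> 40
  5 -> 25
  21 -> 105
  22 -> 110
  15 -> 75
  14 -> 70
Therefore ans = [35, 40, 25, 105, 110, 75, 70].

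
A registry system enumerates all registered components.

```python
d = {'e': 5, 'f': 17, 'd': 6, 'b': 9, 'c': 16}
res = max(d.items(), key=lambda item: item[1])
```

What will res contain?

Step 1: Find item with maximum value:
  ('e', 5)
  ('f', 17)
  ('d', 6)
  ('b', 9)
  ('c', 16)
Step 2: Maximum value is 17 at key 'f'.
Therefore res = ('f', 17).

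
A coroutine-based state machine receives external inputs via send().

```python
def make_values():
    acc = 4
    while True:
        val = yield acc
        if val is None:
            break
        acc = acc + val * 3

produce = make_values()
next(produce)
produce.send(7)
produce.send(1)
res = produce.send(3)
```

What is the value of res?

Step 1: next() -> yield acc=4.
Step 2: send(7) -> val=7, acc = 4 + 7*3 = 25, yield 25.
Step 3: send(1) -> val=1, acc = 25 + 1*3 = 28, yield 28.
Step 4: send(3) -> val=3, acc = 28 + 3*3 = 37, yield 37.
Therefore res = 37.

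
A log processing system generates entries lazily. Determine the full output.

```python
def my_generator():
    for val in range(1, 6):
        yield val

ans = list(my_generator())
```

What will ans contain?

Step 1: The generator yields each value from range(1, 6).
Step 2: list() consumes all yields: [1, 2, 3, 4, 5].
Therefore ans = [1, 2, 3, 4, 5].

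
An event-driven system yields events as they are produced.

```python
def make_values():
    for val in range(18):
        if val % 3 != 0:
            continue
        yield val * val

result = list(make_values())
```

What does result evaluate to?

Step 1: Only yield val**2 when val is divisible by 3:
  val=0: 0 % 3 == 0, yield 0**2 = 0
  val=3: 3 % 3 == 0, yield 3**2 = 9
  val=6: 6 % 3 == 0, yield 6**2 = 36
  val=9: 9 % 3 == 0, yield 9**2 = 81
  val=12: 12 % 3 == 0, yield 12**2 = 144
  val=15: 15 % 3 == 0, yield 15**2 = 225
Therefore result = [0, 9, 36, 81, 144, 225].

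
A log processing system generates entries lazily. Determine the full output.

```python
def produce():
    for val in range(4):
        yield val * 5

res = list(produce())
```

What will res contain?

Step 1: For each val in range(4), yield val * 5:
  val=0: yield 0 * 5 = 0
  val=1: yield 1 * 5 = 5
  val=2: yield 2 * 5 = 10
  val=3: yield 3 * 5 = 15
Therefore res = [0, 5, 10, 15].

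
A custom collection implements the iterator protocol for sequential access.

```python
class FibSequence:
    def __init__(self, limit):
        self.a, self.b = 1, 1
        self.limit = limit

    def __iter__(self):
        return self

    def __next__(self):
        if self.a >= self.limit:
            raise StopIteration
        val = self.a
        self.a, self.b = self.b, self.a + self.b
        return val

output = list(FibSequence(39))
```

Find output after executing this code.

Step 1: Fibonacci-like sequence (a=1, b=1) until >= 39:
  Yield 1, then a,b = 1,2
  Yield 1, then a,b = 2,3
  Yield 2, then a,b = 3,5
  Yield 3, then a,b = 5,8
  Yield 5, then a,b = 8,13
  Yield 8, then a,b = 13,21
  Yield 13, then a,b = 21,34
  Yield 21, then a,b = 34,55
  Yield 34, then a,b = 55,89
Step 2: 55 >= 39, stop.
Therefore output = [1, 1, 2, 3, 5, 8, 13, 21, 34].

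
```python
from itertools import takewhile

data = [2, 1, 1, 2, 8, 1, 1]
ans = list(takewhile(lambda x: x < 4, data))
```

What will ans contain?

Step 1: takewhile stops at first element >= 4:
  2 < 4: take
  1 < 4: take
  1 < 4: take
  2 < 4: take
  8 >= 4: stop
Therefore ans = [2, 1, 1, 2].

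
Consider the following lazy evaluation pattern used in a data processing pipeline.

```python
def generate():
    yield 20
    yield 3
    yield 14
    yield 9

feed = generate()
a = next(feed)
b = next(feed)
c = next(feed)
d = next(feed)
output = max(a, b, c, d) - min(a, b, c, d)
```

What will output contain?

Step 1: Create generator and consume all values:
  a = next(feed) = 20
  b = next(feed) = 3
  c = next(feed) = 14
  d = next(feed) = 9
Step 2: max = 20, min = 3, output = 20 - 3 = 17.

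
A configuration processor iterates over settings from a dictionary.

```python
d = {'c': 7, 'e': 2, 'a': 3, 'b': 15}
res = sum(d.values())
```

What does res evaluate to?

Step 1: d.values() = [7, 2, 3, 15].
Step 2: sum = 27.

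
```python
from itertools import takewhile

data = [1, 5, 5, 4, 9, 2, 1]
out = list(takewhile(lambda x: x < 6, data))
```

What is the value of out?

Step 1: takewhile stops at first element >= 6:
  1 < 6: take
  5 < 6: take
  5 < 6: take
  4 < 6: take
  9 >= 6: stop
Therefore out = [1, 5, 5, 4].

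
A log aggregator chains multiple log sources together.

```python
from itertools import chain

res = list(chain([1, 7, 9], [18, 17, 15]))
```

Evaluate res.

Step 1: chain() concatenates iterables: [1, 7, 9] + [18, 17, 15].
Therefore res = [1, 7, 9, 18, 17, 15].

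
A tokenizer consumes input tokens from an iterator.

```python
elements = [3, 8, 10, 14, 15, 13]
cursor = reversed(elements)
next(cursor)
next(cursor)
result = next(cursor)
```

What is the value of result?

Step 1: reversed([3, 8, 10, 14, 15, 13]) gives iterator: [13, 15, 14, 10, 8, 3].
Step 2: First next() = 13, second next() = 15.
Step 3: Third next() = 14.
Therefore result = 14.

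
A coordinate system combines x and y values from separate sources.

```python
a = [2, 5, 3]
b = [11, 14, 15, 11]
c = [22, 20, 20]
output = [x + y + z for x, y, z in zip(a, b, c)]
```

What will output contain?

Step 1: zip three lists (truncates to shortest, len=3):
  2 + 11 + 22 = 35
  5 + 14 + 20 = 39
  3 + 15 + 20 = 38
Therefore output = [35, 39, 38].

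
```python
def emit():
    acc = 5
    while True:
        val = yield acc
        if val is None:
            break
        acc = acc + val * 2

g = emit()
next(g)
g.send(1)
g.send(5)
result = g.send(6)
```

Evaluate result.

Step 1: next() -> yield acc=5.
Step 2: send(1) -> val=1, acc = 5 + 1*2 = 7, yield 7.
Step 3: send(5) -> val=5, acc = 7 + 5*2 = 17, yield 17.
Step 4: send(6) -> val=6, acc = 17 + 6*2 = 29, yield 29.
Therefore result = 29.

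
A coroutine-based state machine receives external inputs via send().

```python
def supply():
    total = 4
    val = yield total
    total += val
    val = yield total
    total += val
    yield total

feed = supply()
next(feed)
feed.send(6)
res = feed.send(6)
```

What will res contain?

Step 1: next() -> yield total=4.
Step 2: send(6) -> val=6, total = 4+6 = 10, yield 10.
Step 3: send(6) -> val=6, total = 10+6 = 16, yield 16.
Therefore res = 16.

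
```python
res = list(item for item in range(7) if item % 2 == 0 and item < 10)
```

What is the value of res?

Step 1: Filter range(7) where item % 2 == 0 and item < 10:
  item=0: both conditions met, included
  item=1: excluded (1 % 2 != 0)
  item=2: both conditions met, included
  item=3: excluded (3 % 2 != 0)
  item=4: both conditions met, included
  item=5: excluded (5 % 2 != 0)
  item=6: both conditions met, included
Therefore res = [0, 2, 4, 6].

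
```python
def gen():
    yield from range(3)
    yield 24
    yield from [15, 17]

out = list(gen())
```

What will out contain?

Step 1: Trace yields in order:
  yield 0
  yield 1
  yield 2
  yield 24
  yield 15
  yield 17
Therefore out = [0, 1, 2, 24, 15, 17].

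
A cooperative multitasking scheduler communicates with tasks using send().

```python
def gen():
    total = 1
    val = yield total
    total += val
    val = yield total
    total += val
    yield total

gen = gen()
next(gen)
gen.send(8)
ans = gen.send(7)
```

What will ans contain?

Step 1: next() -> yield total=1.
Step 2: send(8) -> val=8, total = 1+8 = 9, yield 9.
Step 3: send(7) -> val=7, total = 9+7 = 16, yield 16.
Therefore ans = 16.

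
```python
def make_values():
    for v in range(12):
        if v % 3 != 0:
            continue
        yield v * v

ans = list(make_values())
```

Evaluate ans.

Step 1: Only yield v**2 when v is divisible by 3:
  v=0: 0 % 3 == 0, yield 0**2 = 0
  v=3: 3 % 3 == 0, yield 3**2 = 9
  v=6: 6 % 3 == 0, yield 6**2 = 36
  v=9: 9 % 3 == 0, yield 9**2 = 81
Therefore ans = [0, 9, 36, 81].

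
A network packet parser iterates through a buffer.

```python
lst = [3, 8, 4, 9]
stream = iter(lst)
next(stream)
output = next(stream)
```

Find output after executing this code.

Step 1: Create iterator over [3, 8, 4, 9].
Step 2: next() consumes 3.
Step 3: next() returns 8.
Therefore output = 8.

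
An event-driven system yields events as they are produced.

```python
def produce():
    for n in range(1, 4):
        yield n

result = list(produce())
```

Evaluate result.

Step 1: The generator yields each value from range(1, 4).
Step 2: list() consumes all yields: [1, 2, 3].
Therefore result = [1, 2, 3].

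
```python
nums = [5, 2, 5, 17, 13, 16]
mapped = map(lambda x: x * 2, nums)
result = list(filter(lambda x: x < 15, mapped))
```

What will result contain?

Step 1: Map x * 2:
  5 -> 10
  2 -> 4
  5 -> 10
  17 -> 34
  13 -> 26
  16 -> 32
Step 2: Filter for < 15:
  10: kept
  4: kept
  10: kept
  34: removed
  26: removed
  32: removed
Therefore result = [10, 4, 10].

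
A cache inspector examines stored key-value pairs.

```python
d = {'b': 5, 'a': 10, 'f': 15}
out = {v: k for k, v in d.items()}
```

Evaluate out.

Step 1: Invert dict (swap keys and values):
  'b': 5 -> 5: 'b'
  'a': 10 -> 10: 'a'
  'f': 15 -> 15: 'f'
Therefore out = {5: 'b', 10: 'a', 15: 'f'}.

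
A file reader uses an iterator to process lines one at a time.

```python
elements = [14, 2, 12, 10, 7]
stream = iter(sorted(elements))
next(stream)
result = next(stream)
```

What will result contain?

Step 1: sorted([14, 2, 12, 10, 7]) = [2, 7, 10, 12, 14].
Step 2: Create iterator and skip 1 elements.
Step 3: next() returns 7.
Therefore result = 7.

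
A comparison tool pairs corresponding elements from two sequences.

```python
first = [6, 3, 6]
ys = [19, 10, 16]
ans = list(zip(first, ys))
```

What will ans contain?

Step 1: zip pairs elements at same index:
  Index 0: (6, 19)
  Index 1: (3, 10)
  Index 2: (6, 16)
Therefore ans = [(6, 19), (3, 10), (6, 16)].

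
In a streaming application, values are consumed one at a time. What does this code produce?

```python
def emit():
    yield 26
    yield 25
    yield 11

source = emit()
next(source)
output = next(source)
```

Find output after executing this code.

Step 1: emit() creates a generator.
Step 2: next(source) yields 26 (consumed and discarded).
Step 3: next(source) yields 25, assigned to output.
Therefore output = 25.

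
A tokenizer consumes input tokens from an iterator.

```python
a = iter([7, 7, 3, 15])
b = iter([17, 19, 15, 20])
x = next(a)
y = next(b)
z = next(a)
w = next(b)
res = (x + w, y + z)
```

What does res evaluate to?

Step 1: a iterates [7, 7, 3, 15], b iterates [17, 19, 15, 20].
Step 2: x = next(a) = 7, y = next(b) = 17.
Step 3: z = next(a) = 7, w = next(b) = 19.
Step 4: res = (7 + 19, 17 + 7) = (26, 24).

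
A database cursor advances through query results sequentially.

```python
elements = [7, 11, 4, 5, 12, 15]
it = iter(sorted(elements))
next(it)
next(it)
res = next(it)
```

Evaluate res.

Step 1: sorted([7, 11, 4, 5, 12, 15]) = [4, 5, 7, 11, 12, 15].
Step 2: Create iterator and skip 2 elements.
Step 3: next() returns 7.
Therefore res = 7.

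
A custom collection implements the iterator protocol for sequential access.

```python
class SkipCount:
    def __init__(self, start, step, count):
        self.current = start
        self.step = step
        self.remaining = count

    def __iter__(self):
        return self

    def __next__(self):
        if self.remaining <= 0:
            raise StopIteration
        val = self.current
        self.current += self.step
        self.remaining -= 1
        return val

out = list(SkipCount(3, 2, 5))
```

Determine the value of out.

Step 1: SkipCount starts at 3, increments by 2, for 5 steps:
  Yield 3, then current += 2
  Yield 5, then current += 2
  Yield 7, then current += 2
  Yield 9, then current += 2
  Yield 11, then current += 2
Therefore out = [3, 5, 7, 9, 11].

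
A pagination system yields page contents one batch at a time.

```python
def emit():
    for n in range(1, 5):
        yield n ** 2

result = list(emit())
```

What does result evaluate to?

Step 1: For each n in range(1, 5), yield n**2:
  n=1: yield 1**2 = 1
  n=2: yield 2**2 = 4
  n=3: yield 3**2 = 9
  n=4: yield 4**2 = 16
Therefore result = [1, 4, 9, 16].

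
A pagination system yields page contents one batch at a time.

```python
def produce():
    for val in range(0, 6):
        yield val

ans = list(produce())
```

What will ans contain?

Step 1: The generator yields each value from range(0, 6).
Step 2: list() consumes all yields: [0, 1, 2, 3, 4, 5].
Therefore ans = [0, 1, 2, 3, 4, 5].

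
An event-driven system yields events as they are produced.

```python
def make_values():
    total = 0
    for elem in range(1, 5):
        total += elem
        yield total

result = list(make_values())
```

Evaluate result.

Step 1: Generator accumulates running sum:
  elem=1: total = 1, yield 1
  elem=2: total = 3, yield 3
  elem=3: total = 6, yield 6
  elem=4: total = 10, yield 10
Therefore result = [1, 3, 6, 10].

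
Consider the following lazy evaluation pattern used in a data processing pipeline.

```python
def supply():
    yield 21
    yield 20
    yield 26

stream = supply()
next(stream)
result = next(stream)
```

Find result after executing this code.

Step 1: supply() creates a generator.
Step 2: next(stream) yields 21 (consumed and discarded).
Step 3: next(stream) yields 20, assigned to result.
Therefore result = 20.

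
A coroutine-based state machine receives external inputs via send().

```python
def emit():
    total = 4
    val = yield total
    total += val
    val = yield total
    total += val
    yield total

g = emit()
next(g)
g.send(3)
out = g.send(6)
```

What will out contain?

Step 1: next() -> yield total=4.
Step 2: send(3) -> val=3, total = 4+3 = 7, yield 7.
Step 3: send(6) -> val=6, total = 7+6 = 13, yield 13.
Therefore out = 13.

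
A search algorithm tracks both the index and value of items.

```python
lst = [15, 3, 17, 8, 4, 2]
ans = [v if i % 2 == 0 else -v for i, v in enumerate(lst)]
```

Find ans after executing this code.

Step 1: For each (i, v), keep v if i is even, negate if odd:
  i=0 (even): keep 15
  i=1 (odd): negate to -3
  i=2 (even): keep 17
  i=3 (odd): negate to -8
  i=4 (even): keep 4
  i=5 (odd): negate to -2
Therefore ans = [15, -3, 17, -8, 4, -2].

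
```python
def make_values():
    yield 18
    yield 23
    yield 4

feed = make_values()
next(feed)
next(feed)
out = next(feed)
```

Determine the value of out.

Step 1: make_values() creates a generator.
Step 2: next(feed) yields 18 (consumed and discarded).
Step 3: next(feed) yields 23 (consumed and discarded).
Step 4: next(feed) yields 4, assigned to out.
Therefore out = 4.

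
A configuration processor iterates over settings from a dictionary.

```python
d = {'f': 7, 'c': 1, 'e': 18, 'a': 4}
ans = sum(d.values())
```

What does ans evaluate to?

Step 1: d.values() = [7, 1, 18, 4].
Step 2: sum = 30.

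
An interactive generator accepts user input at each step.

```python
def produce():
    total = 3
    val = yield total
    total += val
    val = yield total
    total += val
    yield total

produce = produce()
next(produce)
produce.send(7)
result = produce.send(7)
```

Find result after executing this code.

Step 1: next() -> yield total=3.
Step 2: send(7) -> val=7, total = 3+7 = 10, yield 10.
Step 3: send(7) -> val=7, total = 10+7 = 17, yield 17.
Therefore result = 17.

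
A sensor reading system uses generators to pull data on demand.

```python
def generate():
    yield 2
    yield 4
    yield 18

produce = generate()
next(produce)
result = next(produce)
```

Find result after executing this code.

Step 1: generate() creates a generator.
Step 2: next(produce) yields 2 (consumed and discarded).
Step 3: next(produce) yields 4, assigned to result.
Therefore result = 4.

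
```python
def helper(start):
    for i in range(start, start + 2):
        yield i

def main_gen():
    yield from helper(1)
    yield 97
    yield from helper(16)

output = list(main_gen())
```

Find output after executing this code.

Step 1: main_gen() delegates to helper(1):
  yield 1
  yield 2
Step 2: yield 97
Step 3: Delegates to helper(16):
  yield 16
  yield 17
Therefore output = [1, 2, 97, 16, 17].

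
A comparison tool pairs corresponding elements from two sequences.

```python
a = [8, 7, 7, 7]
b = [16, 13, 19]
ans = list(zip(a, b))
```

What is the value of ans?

Step 1: zip stops at shortest (len(a)=4, len(b)=3):
  Index 0: (8, 16)
  Index 1: (7, 13)
  Index 2: (7, 19)
Step 2: Last element of a (7) has no pair, dropped.
Therefore ans = [(8, 16), (7, 13), (7, 19)].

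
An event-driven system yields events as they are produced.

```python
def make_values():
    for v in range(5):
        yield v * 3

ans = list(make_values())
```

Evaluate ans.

Step 1: For each v in range(5), yield v * 3:
  v=0: yield 0 * 3 = 0
  v=1: yield 1 * 3 = 3
  v=2: yield 2 * 3 = 6
  v=3: yield 3 * 3 = 9
  v=4: yield 4 * 3 = 12
Therefore ans = [0, 3, 6, 9, 12].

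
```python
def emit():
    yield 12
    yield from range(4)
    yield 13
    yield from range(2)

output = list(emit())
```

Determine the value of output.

Step 1: Trace yields in order:
  yield 12
  yield 0
  yield 1
  yield 2
  yield 3
  yield 13
  yield 0
  yield 1
Therefore output = [12, 0, 1, 2, 3, 13, 0, 1].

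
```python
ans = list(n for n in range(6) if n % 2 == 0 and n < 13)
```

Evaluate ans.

Step 1: Filter range(6) where n % 2 == 0 and n < 13:
  n=0: both conditions met, included
  n=1: excluded (1 % 2 != 0)
  n=2: both conditions met, included
  n=3: excluded (3 % 2 != 0)
  n=4: both conditions met, included
  n=5: excluded (5 % 2 != 0)
Therefore ans = [0, 2, 4].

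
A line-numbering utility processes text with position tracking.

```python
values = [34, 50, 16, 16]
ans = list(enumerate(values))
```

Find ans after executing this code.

Step 1: enumerate pairs each element with its index:
  (0, 34)
  (1, 50)
  (2, 16)
  (3, 16)
Therefore ans = [(0, 34), (1, 50), (2, 16), (3, 16)].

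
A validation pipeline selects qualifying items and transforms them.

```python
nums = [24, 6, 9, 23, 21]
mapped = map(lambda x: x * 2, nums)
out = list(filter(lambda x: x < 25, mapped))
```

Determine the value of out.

Step 1: Map x * 2:
  24 -> 48
  6 -> 12
  9 -> 18
  23 -> 46
  21 -> 42
Step 2: Filter for < 25:
  48: removed
  12: kept
  18: kept
  46: removed
  42: removed
Therefore out = [12, 18].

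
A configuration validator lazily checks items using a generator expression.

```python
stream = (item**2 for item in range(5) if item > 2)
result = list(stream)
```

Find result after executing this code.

Step 1: For range(5), keep item > 2, then square:
  item=0: 0 <= 2, excluded
  item=1: 1 <= 2, excluded
  item=2: 2 <= 2, excluded
  item=3: 3 > 2, yield 3**2 = 9
  item=4: 4 > 2, yield 4**2 = 16
Therefore result = [9, 16].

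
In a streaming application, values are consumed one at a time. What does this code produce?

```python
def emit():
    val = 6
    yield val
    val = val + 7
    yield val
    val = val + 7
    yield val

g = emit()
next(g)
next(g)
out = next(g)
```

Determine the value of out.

Step 1: Trace through generator execution:
  Yield 1: val starts at 6, yield 6
  Yield 2: val = 6 + 7 = 13, yield 13
  Yield 3: val = 13 + 7 = 20, yield 20
Step 2: First next() gets 6, second next() gets the second value, third next() yields 20.
Therefore out = 20.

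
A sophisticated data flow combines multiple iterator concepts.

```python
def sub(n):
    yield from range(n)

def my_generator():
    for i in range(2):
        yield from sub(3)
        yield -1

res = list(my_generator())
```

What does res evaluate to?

Step 1: For each i in range(2):
  i=0: yield from sub(3) -> [0, 1, 2], then yield -1
  i=1: yield from sub(3) -> [0, 1, 2], then yield -1
Therefore res = [0, 1, 2, -1, 0, 1, 2, -1].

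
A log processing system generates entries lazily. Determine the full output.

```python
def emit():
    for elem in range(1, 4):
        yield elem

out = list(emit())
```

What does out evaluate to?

Step 1: The generator yields each value from range(1, 4).
Step 2: list() consumes all yields: [1, 2, 3].
Therefore out = [1, 2, 3].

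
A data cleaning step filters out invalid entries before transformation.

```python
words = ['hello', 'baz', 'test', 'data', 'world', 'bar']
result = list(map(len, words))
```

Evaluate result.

Step 1: Map len() to each word:
  'hello' -> 5
  'baz' -> 3
  'test' -> 4
  'data' -> 4
  'world' -> 5
  'bar' -> 3
Therefore result = [5, 3, 4, 4, 5, 3].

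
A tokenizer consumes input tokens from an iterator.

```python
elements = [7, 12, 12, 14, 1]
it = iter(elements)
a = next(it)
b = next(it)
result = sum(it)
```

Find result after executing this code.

Step 1: Create iterator over [7, 12, 12, 14, 1].
Step 2: a = next() = 7, b = next() = 12.
Step 3: sum() of remaining [12, 14, 1] = 27.
Therefore result = 27.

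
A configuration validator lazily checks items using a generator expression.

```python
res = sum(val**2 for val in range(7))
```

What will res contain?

Step 1: Compute val**2 for each val in range(7):
  val=0: 0**2 = 0
  val=1: 1**2 = 1
  val=2: 2**2 = 4
  val=3: 3**2 = 9
  val=4: 4**2 = 16
  val=5: 5**2 = 25
  val=6: 6**2 = 36
Step 2: sum = 0 + 1 + 4 + 9 + 16 + 25 + 36 = 91.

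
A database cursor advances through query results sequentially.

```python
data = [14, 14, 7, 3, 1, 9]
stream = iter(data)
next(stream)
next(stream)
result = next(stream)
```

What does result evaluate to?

Step 1: Create iterator over [14, 14, 7, 3, 1, 9].
Step 2: next() consumes 14.
Step 3: next() consumes 14.
Step 4: next() returns 7.
Therefore result = 7.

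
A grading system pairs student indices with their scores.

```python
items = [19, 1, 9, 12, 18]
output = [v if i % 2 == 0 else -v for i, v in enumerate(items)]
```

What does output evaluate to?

Step 1: For each (i, v), keep v if i is even, negate if odd:
  i=0 (even): keep 19
  i=1 (odd): negate to -1
  i=2 (even): keep 9
  i=3 (odd): negate to -12
  i=4 (even): keep 18
Therefore output = [19, -1, 9, -12, 18].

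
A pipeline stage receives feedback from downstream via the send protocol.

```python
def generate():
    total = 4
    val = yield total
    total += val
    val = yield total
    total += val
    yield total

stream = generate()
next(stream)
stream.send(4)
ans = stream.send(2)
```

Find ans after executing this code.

Step 1: next() -> yield total=4.
Step 2: send(4) -> val=4, total = 4+4 = 8, yield 8.
Step 3: send(2) -> val=2, total = 8+2 = 10, yield 10.
Therefore ans = 10.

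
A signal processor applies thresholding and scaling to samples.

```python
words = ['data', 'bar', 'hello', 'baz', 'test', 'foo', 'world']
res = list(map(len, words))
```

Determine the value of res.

Step 1: Map len() to each word:
  'data' -> 4
  'bar' -> 3
  'hello' -> 5
  'baz' -> 3
  'test' -> 4
  'foo' -> 3
  'world' -> 5
Therefore res = [4, 3, 5, 3, 4, 3, 5].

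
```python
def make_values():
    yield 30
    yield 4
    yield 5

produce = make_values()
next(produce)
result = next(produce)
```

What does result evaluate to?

Step 1: make_values() creates a generator.
Step 2: next(produce) yields 30 (consumed and discarded).
Step 3: next(produce) yields 4, assigned to result.
Therefore result = 4.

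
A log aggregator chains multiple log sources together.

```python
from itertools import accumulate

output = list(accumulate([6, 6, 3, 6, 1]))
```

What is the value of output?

Step 1: accumulate computes running sums:
  + 6 = 6
  + 6 = 12
  + 3 = 15
  + 6 = 21
  + 1 = 22
Therefore output = [6, 12, 15, 21, 22].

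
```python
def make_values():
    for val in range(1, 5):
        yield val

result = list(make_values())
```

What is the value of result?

Step 1: The generator yields each value from range(1, 5).
Step 2: list() consumes all yields: [1, 2, 3, 4].
Therefore result = [1, 2, 3, 4].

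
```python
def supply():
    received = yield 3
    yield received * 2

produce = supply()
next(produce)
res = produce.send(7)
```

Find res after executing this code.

Step 1: next(produce) advances to first yield, producing 3.
Step 2: send(7) resumes, received = 7.
Step 3: yield received * 2 = 7 * 2 = 14.
Therefore res = 14.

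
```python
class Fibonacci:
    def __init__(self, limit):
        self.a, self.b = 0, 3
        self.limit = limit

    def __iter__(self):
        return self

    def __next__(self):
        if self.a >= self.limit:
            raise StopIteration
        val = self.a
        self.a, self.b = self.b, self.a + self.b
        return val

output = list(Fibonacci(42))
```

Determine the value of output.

Step 1: Fibonacci-like sequence (a=0, b=3) until >= 42:
  Yield 0, then a,b = 3,3
  Yield 3, then a,b = 3,6
  Yield 3, then a,b = 6,9
  Yield 6, then a,b = 9,15
  Yield 9, then a,b = 15,24
  Yield 15, then a,b = 24,39
  Yield 24, then a,b = 39,63
  Yield 39, then a,b = 63,102
Step 2: 63 >= 42, stop.
Therefore output = [0, 3, 3, 6, 9, 15, 24, 39].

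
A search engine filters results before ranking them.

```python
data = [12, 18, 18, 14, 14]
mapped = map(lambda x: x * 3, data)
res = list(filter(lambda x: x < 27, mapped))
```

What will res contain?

Step 1: Map x * 3:
  12 -> 36
  18 -> 54
  18 -> 54
  14 -> 42
  14 -> 42
Step 2: Filter for < 27:
  36: removed
  54: removed
  54: removed
  42: removed
  42: removed
Therefore res = [].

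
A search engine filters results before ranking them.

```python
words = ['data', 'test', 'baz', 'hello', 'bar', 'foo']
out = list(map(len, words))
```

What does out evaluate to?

Step 1: Map len() to each word:
  'data' -> 4
  'test' -> 4
  'baz' -> 3
  'hello' -> 5
  'bar' -> 3
  'foo' -> 3
Therefore out = [4, 4, 3, 5, 3, 3].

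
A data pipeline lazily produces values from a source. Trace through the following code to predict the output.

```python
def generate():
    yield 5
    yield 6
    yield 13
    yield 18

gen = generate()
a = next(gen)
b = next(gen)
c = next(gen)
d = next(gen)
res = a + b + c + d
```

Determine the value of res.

Step 1: Create generator and consume all values:
  a = next(gen) = 5
  b = next(gen) = 6
  c = next(gen) = 13
  d = next(gen) = 18
Step 2: res = 5 + 6 + 13 + 18 = 42.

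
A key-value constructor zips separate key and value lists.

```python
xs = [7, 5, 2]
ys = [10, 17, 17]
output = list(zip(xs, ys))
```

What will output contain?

Step 1: zip pairs elements at same index:
  Index 0: (7, 10)
  Index 1: (5, 17)
  Index 2: (2, 17)
Therefore output = [(7, 10), (5, 17), (2, 17)].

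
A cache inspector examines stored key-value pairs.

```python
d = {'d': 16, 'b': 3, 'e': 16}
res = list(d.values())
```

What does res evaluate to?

Step 1: d.values() returns the dictionary values in insertion order.
Therefore res = [16, 3, 16].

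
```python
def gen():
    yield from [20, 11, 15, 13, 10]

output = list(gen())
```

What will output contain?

Step 1: yield from delegates to the iterable, yielding each element.
Step 2: Collected values: [20, 11, 15, 13, 10].
Therefore output = [20, 11, 15, 13, 10].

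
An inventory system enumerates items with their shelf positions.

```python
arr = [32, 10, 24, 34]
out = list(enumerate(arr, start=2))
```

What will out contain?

Step 1: enumerate with start=2:
  (2, 32)
  (3, 10)
  (4, 24)
  (5, 34)
Therefore out = [(2, 32), (3, 10), (4, 24), (5, 34)].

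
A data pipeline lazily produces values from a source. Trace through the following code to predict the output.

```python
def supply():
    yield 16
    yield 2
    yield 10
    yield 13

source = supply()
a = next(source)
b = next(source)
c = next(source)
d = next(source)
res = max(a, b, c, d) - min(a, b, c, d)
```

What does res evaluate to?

Step 1: Create generator and consume all values:
  a = next(source) = 16
  b = next(source) = 2
  c = next(source) = 10
  d = next(source) = 13
Step 2: max = 16, min = 2, res = 16 - 2 = 14.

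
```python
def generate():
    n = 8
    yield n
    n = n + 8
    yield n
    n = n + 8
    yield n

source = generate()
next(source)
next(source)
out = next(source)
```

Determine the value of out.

Step 1: Trace through generator execution:
  Yield 1: n starts at 8, yield 8
  Yield 2: n = 8 + 8 = 16, yield 16
  Yield 3: n = 16 + 8 = 24, yield 24
Step 2: First next() gets 8, second next() gets the second value, third next() yields 24.
Therefore out = 24.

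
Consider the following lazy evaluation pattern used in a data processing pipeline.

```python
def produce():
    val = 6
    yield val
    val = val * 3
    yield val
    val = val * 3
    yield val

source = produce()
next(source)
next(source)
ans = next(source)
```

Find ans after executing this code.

Step 1: Trace through generator execution:
  Yield 1: val starts at 6, yield 6
  Yield 2: val = 6 * 3 = 18, yield 18
  Yield 3: val = 18 * 3 = 54, yield 54
Step 2: First next() gets 6, second next() gets the second value, third next() yields 54.
Therefore ans = 54.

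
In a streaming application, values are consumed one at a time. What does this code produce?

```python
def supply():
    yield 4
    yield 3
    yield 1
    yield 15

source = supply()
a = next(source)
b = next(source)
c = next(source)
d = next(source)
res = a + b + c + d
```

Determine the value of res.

Step 1: Create generator and consume all values:
  a = next(source) = 4
  b = next(source) = 3
  c = next(source) = 1
  d = next(source) = 15
Step 2: res = 4 + 3 + 1 + 15 = 23.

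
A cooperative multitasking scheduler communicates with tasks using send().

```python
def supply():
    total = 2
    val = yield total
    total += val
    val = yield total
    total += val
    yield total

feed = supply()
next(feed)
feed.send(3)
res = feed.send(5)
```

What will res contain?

Step 1: next() -> yield total=2.
Step 2: send(3) -> val=3, total = 2+3 = 5, yield 5.
Step 3: send(5) -> val=5, total = 5+5 = 10, yield 10.
Therefore res = 10.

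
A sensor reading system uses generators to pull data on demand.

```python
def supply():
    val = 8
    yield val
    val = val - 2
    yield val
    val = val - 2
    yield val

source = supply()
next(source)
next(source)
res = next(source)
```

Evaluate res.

Step 1: Trace through generator execution:
  Yield 1: val starts at 8, yield 8
  Yield 2: val = 8 - 2 = 6, yield 6
  Yield 3: val = 6 - 2 = 4, yield 4
Step 2: First next() gets 8, second next() gets the second value, third next() yields 4.
Therefore res = 4.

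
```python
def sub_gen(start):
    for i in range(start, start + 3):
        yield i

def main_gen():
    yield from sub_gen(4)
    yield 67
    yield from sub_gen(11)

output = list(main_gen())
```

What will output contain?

Step 1: main_gen() delegates to sub_gen(4):
  yield 4
  yield 5
  yield 6
Step 2: yield 67
Step 3: Delegates to sub_gen(11):
  yield 11
  yield 12
  yield 13
Therefore output = [4, 5, 6, 67, 11, 12, 13].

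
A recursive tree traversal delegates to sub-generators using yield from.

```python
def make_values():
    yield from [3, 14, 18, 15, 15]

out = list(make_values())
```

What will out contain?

Step 1: yield from delegates to the iterable, yielding each element.
Step 2: Collected values: [3, 14, 18, 15, 15].
Therefore out = [3, 14, 18, 15, 15].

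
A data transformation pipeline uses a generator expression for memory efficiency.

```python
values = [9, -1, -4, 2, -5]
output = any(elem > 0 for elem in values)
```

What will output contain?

Step 1: Check elem > 0 for each element in [9, -1, -4, 2, -5]:
  9 > 0: True
  -1 > 0: False
  -4 > 0: False
  2 > 0: True
  -5 > 0: False
Step 2: any() returns True.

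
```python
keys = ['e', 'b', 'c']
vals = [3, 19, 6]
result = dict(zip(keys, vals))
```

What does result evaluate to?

Step 1: zip pairs keys with values:
  'e' -> 3
  'b' -> 19
  'c' -> 6
Therefore result = {'e': 3, 'b': 19, 'c': 6}.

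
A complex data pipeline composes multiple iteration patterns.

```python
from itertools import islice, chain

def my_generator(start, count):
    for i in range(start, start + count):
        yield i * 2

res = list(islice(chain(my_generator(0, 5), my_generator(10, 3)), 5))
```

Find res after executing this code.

Step 1: my_generator(0, 5) yields [0, 2, 4, 6, 8].
Step 2: my_generator(10, 3) yields [20, 22, 24].
Step 3: chain concatenates: [0, 2, 4, 6, 8, 20, 22, 24].
Step 4: islice takes first 5: [0, 2, 4, 6, 8].
Therefore res = [0, 2, 4, 6, 8].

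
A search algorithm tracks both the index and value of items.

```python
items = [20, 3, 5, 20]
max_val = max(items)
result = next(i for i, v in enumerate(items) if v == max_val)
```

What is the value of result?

Step 1: max([20, 3, 5, 20]) = 20.
Step 2: Find first index where value == 20:
  Index 0: 20 == 20, found!
Therefore result = 0.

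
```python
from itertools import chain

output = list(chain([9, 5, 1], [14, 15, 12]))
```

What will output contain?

Step 1: chain() concatenates iterables: [9, 5, 1] + [14, 15, 12].
Therefore output = [9, 5, 1, 14, 15, 12].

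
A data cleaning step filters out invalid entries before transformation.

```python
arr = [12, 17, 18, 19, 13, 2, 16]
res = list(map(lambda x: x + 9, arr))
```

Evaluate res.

Step 1: Apply lambda x: x + 9 to each element:
  12 -> 21
  17 -> 26
  18 -> 27
  19 -> 28
  13 -> 22
  2 -> 11
  16 -> 25
Therefore res = [21, 26, 27, 28, 22, 11, 25].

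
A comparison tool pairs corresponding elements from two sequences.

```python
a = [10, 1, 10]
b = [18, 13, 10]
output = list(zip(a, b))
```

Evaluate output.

Step 1: zip pairs elements at same index:
  Index 0: (10, 18)
  Index 1: (1, 13)
  Index 2: (10, 10)
Therefore output = [(10, 18), (1, 13), (10, 10)].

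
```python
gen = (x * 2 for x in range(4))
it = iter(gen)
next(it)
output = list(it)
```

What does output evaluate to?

Step 1: Generator produces [0, 2, 4, 6].
Step 2: next(it) consumes first element (0).
Step 3: list(it) collects remaining: [2, 4, 6].
Therefore output = [2, 4, 6].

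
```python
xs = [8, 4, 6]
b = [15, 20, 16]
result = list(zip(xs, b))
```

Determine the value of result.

Step 1: zip pairs elements at same index:
  Index 0: (8, 15)
  Index 1: (4, 20)
  Index 2: (6, 16)
Therefore result = [(8, 15), (4, 20), (6, 16)].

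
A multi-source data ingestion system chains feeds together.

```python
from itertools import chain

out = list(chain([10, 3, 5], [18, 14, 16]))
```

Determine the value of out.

Step 1: chain() concatenates iterables: [10, 3, 5] + [18, 14, 16].
Therefore out = [10, 3, 5, 18, 14, 16].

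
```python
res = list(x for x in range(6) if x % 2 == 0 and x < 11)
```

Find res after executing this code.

Step 1: Filter range(6) where x % 2 == 0 and x < 11:
  x=0: both conditions met, included
  x=1: excluded (1 % 2 != 0)
  x=2: both conditions met, included
  x=3: excluded (3 % 2 != 0)
  x=4: both conditions met, included
  x=5: excluded (5 % 2 != 0)
Therefore res = [0, 2, 4].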